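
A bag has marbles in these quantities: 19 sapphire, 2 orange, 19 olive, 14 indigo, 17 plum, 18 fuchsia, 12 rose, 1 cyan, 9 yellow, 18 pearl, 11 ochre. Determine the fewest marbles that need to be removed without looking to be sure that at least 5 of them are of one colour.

40

By the pigeonhole principle, the 11 colours are the holes; the marbles drawn are the pigeons.
To avoid 5 of any one colour, the worst case takes at most 4 of each colour, or every marble of a colour that has fewer than 4.
That gives 4 + 2 + 4 + 4 + 4 + 4 + 4 + 1 + 4 + 4 + 4 = 39 marbles with no colour reaching 5.
The next marble forces some colour to 5, so 39 + 1 = 40.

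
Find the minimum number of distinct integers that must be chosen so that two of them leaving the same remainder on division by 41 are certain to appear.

42

By pigeonhole, the 41 residue classes mod 41 are the pigeonholes.
With 41 integers one could put 1 in each residue class and have no class reach 2.
The 42nd integer pushes some class to 2, so 41·1 + 1 = 42.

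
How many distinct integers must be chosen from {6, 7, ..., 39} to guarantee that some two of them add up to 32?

Group the elements by complementary pair {x, 32−x}: {6,26}, {7,25}, {8,24}, …, giving 10 two-element pairs, the single value 16 (it cannot pair with itself since the integers are distinct), and 13 integers whose partner 32−x falls outside [6,39].
Treating each of those 24 groups as a pigeonhole, one can pick one integer per group — 24 integers — with no two summing to 32.
The 25th integer lands in an occupied pair, forcing a sum of 32.

25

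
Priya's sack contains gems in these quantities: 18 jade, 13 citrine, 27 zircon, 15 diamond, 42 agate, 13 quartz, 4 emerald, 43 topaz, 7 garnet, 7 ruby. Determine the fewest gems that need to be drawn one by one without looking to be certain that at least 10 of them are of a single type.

82

Put each drawn gem into a box by type. The largest draw with every box below 10 takes min(count, 9) from each type; types with fewer than 9 contribute all they have.
Σ min(cᵢ, 9) = 9 + 9 + 9 + 9 + 9 + 9 + 4 + 9 + 7 + 7 = 81.
Draw number 81 + 1 = 82 must push one box to 10.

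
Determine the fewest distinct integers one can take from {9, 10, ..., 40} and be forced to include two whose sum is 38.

Group the elements by complementary pair {x, 38−x}: {9,29}, {10,28}, {11,27}, …, giving 10 two-element pairs, the single value 19 (it cannot pair with itself since the integers are distinct), and 11 integers whose partner 38−x falls outside [9,40].
Treating each of those 22 groups as a pigeonhole, one can pick one integer per group — 22 integers — with no two summing to 38.
The 23rd integer lands in an occupied pair, forcing a sum of 38.

23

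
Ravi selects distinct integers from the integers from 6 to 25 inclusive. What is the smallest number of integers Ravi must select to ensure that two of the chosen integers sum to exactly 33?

Group the elements by complementary pair {x, 33−x}: {8,25}, {9,24}, {10,23}, …, giving 9 two-element pairs and 2 integers whose partner 33−x falls outside [6,25].
By the pigeonhole principle, treating each of those 11 groups as a pigeonhole, one can pick one integer per group — 11 integers — with no two summing to 33.
The 12th integer lands in an occupied pair, forcing a sum of 33.

12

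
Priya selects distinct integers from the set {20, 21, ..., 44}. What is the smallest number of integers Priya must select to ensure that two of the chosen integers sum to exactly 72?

18

Group the elements by complementary pair {x, 72−x}: {28,44}, {29,43}, {30,42}, …, giving 8 two-element pairs, the single value 36 (it cannot pair with itself since the integers are distinct), and 8 integers whose partner 72−x falls outside [20,44].
By pigeonhole, treating each of those 17 groups as a pigeonhole, one can pick one integer per group — 17 integers — with no two summing to 72.
The 18th integer lands in an occupied pair, forcing a sum of 72.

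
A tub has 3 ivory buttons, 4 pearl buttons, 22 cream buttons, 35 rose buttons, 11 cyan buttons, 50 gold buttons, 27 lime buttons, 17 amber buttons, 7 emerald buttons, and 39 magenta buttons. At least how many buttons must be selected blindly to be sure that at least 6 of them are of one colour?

48

An adversary could hand out at most 5 buttons per colour (ivory, pearl run out sooner): 3 + 4 + 5 + 5 + 5 + 5 + 5 + 5 + 5 + 5 = 47 buttons and still no colour has 6.
One more button lands in a colour already at 5, so 48 draws are enough and 47 are not.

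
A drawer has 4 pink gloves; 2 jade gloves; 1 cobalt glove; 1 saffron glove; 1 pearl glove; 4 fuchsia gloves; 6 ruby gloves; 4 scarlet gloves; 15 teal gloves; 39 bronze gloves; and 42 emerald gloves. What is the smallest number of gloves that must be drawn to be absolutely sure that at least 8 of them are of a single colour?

45

By pigeonhole, the 11 colours are the holes; the gloves drawn are the pigeons.
To avoid 8 of any one colour, the worst case takes at most 7 of each colour, or every glove of a colour that has fewer than 7.
That gives 4 + 2 + 1 + 1 + 1 + 4 + 6 + 4 + 7 + 7 + 7 = 44 gloves with no colour reaching 8.
The next glove forces some colour to 8, so 44 + 1 = 45.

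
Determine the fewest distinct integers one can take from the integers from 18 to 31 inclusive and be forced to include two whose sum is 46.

10

A set avoiding the sum 46 can contain at most one of each pair {x, 46−x}, plus the 4 elements whose complement lies outside the range or equal to its own complement.
The integers 23, …, 31 (9 of them) are such a set: any two sum to at least 23+24 = 47 > 46.
Any 10th integer completes one of the 5 pairs, so 10 choices force a sum of 46.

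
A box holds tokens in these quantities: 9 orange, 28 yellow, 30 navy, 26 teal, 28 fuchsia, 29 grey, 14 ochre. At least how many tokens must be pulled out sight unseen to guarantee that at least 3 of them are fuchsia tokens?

In the worst case for collecting fuchsia tokens, every non-fuchsia token comes out first.
There are 9 + 28 + 30 + 26 + 29 + 14 = 136 non-fuchsia tokens altogether.
After those, each further token must be fuchsia, so 136 + 3 = 139 draws guarantee 3 fuchsia tokens.

139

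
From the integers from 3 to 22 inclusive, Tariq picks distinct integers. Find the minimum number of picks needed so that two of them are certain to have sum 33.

15

A set avoiding the sum 33 can contain at most one of each pair {x, 33−x}, plus the 8 elements whose complement lies outside the range.
The integers 3, …, 16 (14 of them) are such a set: any two sum to at least 3+4 = 7 and at most 15+16 = 31 < 33.
Any 15th integer completes one of the 6 pairs, so 15 choices force a sum of 33.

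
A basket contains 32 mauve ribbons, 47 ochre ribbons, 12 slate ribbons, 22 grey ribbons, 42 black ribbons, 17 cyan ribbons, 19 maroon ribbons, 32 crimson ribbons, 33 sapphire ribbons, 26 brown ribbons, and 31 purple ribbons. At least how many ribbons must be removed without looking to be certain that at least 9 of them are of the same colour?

Put each drawn ribbon into a box by colour. The largest draw with every box below 9 takes min(count, 8) from each colour.
Σ min(cᵢ, 8) = 8 + 8 + 8 + 8 + 8 + 8 + 8 + 8 + 8 + 8 + 8 = 88.
Draw number 88 + 1 = 89 must push one box to 9.

89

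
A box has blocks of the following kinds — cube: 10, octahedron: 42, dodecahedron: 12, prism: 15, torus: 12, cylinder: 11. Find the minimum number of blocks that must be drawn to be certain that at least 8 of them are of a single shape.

An adversary could hand out at most 7 blocks per shape: 7 + 7 + 7 + 7 + 7 + 7 = 42 blocks and still no shape has 8.
By pigeonhole, one more block lands in a shape already at 7, so 43 draws are enough and 42 are not.

43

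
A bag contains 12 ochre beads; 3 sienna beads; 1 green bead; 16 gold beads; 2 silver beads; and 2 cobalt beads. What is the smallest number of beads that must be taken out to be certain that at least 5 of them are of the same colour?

The 6 colours are the holes; the beads drawn are the pigeons.
To avoid 5 of any one colour, the worst case takes at most 4 of each colour, or every bead of a colour that has fewer than 4.
That gives 4 + 3 + 1 + 4 + 2 + 2 = 16 beads with no colour reaching 5.
The next bead forces some colour to 5, so 16 + 1 = 17.

17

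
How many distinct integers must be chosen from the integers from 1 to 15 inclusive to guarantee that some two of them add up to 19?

Group the elements by complementary pair {x, 19−x}: {4,15}, {5,14}, {6,13}, …, giving 6 two-element pairs and 3 integers whose partner 19−x falls outside [1,15].
Treating each of those 9 groups as a pigeonhole, one can pick one integer per group — 9 integers — with no two summing to 19.
The 10th integer lands in an occupied pair, forcing a sum of 19.

10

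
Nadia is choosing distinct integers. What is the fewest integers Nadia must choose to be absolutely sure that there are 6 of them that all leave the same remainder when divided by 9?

By pigeonhole, the 9 residue classes mod 9 are the pigeonholes.
With 45 integers one could put 5 in each residue class and have no class reach 6.
The 46th integer pushes some class to 6, so 9·5 + 1 = 46.

46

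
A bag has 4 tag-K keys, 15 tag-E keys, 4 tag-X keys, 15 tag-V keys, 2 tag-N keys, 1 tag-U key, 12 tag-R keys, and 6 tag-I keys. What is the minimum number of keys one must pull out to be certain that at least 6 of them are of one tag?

By pigeonhole, put each drawn key into a box by tag. The largest draw with every box below 6 takes min(count, 5) from each tag; tags with fewer than 5 contribute all they have.
Σ min(cᵢ, 5) = 4 + 5 + 4 + 5 + 2 + 1 + 5 + 5 = 31.
Draw number 31 + 1 = 32 must push one box to 6.

32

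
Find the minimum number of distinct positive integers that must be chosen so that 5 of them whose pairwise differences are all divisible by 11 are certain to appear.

Integers whose pairwise differences are multiples of 11 are exactly those sharing a remainder mod 11. Pigeonhole: the 11 residue classes mod 11 are the pigeonholes.
With 44 integers one could put 4 in each residue class and have no class reach 5.
The 45th integer pushes some class to 5, so 11·4 + 1 = 45.

45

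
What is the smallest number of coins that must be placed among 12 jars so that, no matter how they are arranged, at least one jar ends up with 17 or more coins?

With 192 coins one could put exactly 16 in each of the 12 jars, and no jar would reach 17.
By the pigeonhole principle, one more coin must land in a jar that already has 16, giving it 17.
So 12 × 16 + 1 = 193 coins are required.

193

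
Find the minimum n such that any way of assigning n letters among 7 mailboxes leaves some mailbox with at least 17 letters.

113

With 112 letters one could put exactly 16 in each of the 7 mailboxes, and no mailbox would reach 17.
One more letter must land in a mailbox that already has 16, giving it 17.
So 7 × 16 + 1 = 113 letters are required.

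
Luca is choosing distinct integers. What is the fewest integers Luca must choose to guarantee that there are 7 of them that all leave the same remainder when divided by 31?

The 31 residue classes mod 31 are the pigeonholes.
With 186 integers one could put 6 in each residue class and have no class reach 7.
The 187th integer pushes some class to 7, so 31·6 + 1 = 187.

187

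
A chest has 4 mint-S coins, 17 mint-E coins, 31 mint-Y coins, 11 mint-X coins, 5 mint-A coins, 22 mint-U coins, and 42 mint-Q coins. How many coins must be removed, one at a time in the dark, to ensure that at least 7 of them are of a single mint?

An adversary could hand out at most 6 coins per mint (mint-S, mint-A run out sooner): 4 + 6 + 6 + 6 + 5 + 6 + 6 = 39 coins and still no mint has 7.
By the pigeonhole principle, one more coin lands in a mint already at 6, so 40 draws are enough and 39 are not.

40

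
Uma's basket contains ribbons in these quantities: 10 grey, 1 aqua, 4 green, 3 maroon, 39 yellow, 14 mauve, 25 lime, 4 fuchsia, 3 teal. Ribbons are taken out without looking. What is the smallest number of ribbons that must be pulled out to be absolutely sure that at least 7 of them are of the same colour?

By the pigeonhole principle, put each drawn ribbon into a box by colour. The largest draw with every box below 7 takes min(count, 6) from each colour; colours with fewer than 6 contribute all they have.
Σ min(cᵢ, 6) = 6 + 1 + 4 + 3 + 6 + 6 + 6 + 4 + 3 = 39.
Draw number 39 + 1 = 40 must push one box to 7.

40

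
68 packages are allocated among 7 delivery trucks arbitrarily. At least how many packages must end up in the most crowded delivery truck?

By pigeonhole, the 7 delivery trucks are the holes and the 68 packages are the pigeons.
If every delivery truck held at most 9 packages, the total would be at most 7 × 9 = 63, which is less than 68.
So some delivery truck holds at least ⌈68/7⌉ = 10 packages.

10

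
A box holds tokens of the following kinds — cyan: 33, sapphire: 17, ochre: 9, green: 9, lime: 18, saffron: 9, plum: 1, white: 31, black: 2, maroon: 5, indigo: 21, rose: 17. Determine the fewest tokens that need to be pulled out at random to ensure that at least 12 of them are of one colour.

Put each drawn token into a box by colour. The largest draw with every box below 12 takes min(count, 11) from each colour; colours with fewer than 11 contribute all they have.
Σ min(cᵢ, 11) = 11 + 11 + 9 + 9 + 11 + 9 + 1 + 11 + 2 + 5 + 11 + 11 = 101.
Draw number 101 + 1 = 102 must push one box to 12.

102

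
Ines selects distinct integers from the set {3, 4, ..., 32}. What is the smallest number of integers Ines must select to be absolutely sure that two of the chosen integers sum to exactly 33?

17

A set avoiding the sum 33 can contain at most one of each pair {x, 33−x}, plus the 2 elements whose complement lies outside the range.
The integers 17, …, 32 (16 of them) are such a set: any two sum to at least 17+18 = 35 > 33.
Pigeonhole: any 17th integer completes one of the 14 pairs, so 17 choices force a sum of 33.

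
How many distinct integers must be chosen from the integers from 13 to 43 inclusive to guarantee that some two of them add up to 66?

Two chosen integers sum to 66 exactly when both halves of some pair {x, 66−x} with 23 ≤ x ≤ 66−x ≤ 43 are chosen — 10 such pairs.
The remaining 11 elements (those with no distinct partner in range) can never complete a 66-sum, so the worst case takes all of them and one from each pair: 11 + 10 = 21.
By pigeonhole, the 22nd integer has to be the second member of some pair, so 21 + 1 = 22.

22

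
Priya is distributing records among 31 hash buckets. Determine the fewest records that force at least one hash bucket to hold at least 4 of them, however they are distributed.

With 93 records one could put exactly 3 in each of the 31 hash buckets, and no hash bucket would reach 4.
By pigeonhole, one more record must land in a hash bucket that already has 3, giving it 4.
So 31 × 3 + 1 = 94 records are required.

94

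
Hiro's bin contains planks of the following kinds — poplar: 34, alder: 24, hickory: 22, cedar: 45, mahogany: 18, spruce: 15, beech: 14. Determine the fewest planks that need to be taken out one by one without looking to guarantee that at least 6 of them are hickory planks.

156

In the worst case for collecting hickory planks, every non-hickory plank comes out first.
There are 34 + 24 + 45 + 18 + 15 + 14 = 150 non-hickory planks altogether.
After those, each further plank must be hickory, so 150 + 6 = 156 draws guarantee 6 hickory planks.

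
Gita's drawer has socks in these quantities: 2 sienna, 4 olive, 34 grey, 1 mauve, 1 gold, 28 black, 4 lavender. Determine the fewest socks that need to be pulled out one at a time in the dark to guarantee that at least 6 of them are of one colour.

23

The 7 colours are the holes; the socks drawn are the pigeons.
To avoid 6 of any one colour, the worst case takes at most 5 of each colour, or every sock of a colour that has fewer than 5.
That gives 2 + 4 + 5 + 1 + 1 + 5 + 4 = 22 socks with no colour reaching 6.
The next sock forces some colour to 6, so 22 + 1 = 23.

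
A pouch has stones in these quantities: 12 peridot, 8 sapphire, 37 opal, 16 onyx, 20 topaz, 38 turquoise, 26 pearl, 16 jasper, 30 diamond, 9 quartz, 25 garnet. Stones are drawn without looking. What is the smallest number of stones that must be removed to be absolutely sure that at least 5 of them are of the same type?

45

By pigeonhole, put each drawn stone into a box by type. The largest draw with every box below 5 takes min(count, 4) from each type.
Σ min(cᵢ, 4) = 4 + 4 + 4 + 4 + 4 + 4 + 4 + 4 + 4 + 4 + 4 = 44.
Draw number 44 + 1 = 45 must push one box to 5.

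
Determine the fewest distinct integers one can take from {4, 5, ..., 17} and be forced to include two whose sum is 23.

Group the elements by complementary pair {x, 23−x}: {6,17}, {7,16}, {8,15}, …, giving 6 two-element pairs and 2 integers whose partner 23−x falls outside [4,17].
By the pigeonhole principle, treating each of those 8 groups as a pigeonhole, one can pick one integer per group — 8 integers — with no two summing to 23.
The 9th integer lands in an occupied pair, forcing a sum of 23.

9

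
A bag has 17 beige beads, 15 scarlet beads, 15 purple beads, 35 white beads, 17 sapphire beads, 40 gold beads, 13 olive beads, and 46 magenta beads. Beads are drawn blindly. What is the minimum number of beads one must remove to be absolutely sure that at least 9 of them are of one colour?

An adversary could hand out at most 8 beads per colour: 8 + 8 + 8 + 8 + 8 + 8 + 8 + 8 = 64 beads and still no colour has 9.
By the pigeonhole principle, one more bead lands in a colour already at 8, so 65 draws are enough and 64 are not.

65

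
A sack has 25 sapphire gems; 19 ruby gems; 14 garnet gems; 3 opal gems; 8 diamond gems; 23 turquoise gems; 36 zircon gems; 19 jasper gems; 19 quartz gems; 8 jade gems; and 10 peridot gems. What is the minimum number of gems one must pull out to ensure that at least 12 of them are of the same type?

107

Pigeonhole: put each drawn gem into a box by type. The largest draw with every box below 12 takes min(count, 11) from each type; types with fewer than 11 contribute all they have.
Σ min(cᵢ, 11) = 11 + 11 + 11 + 3 + 8 + 11 + 11 + 11 + 11 + 8 + 10 = 106.
Draw number 106 + 1 = 107 must push one box to 12.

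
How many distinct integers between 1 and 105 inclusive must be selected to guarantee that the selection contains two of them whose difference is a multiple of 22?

Integers whose pairwise differences are multiples of 22 are exactly those sharing a remainder mod 22. The 22 residue classes mod 22 are the pigeonholes.
With 22 integers one could put 1 in each residue class and have no class reach 2.
The 23rd integer pushes some class to 2, so 22·1 + 1 = 23.

23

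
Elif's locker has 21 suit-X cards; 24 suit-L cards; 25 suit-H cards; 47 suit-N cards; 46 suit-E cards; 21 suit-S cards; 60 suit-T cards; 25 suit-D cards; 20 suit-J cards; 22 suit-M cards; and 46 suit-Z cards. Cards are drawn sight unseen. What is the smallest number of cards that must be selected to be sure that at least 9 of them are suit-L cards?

In the worst case for collecting suit-L cards, every non-suit-L card comes out first.
There are 21 + 25 + 47 + 46 + 21 + 60 + 25 + 20 + 22 + 46 = 333 non-suit-L cards altogether.
After those, each further card must be suit-L, so 333 + 9 = 342 draws guarantee 9 suit-L cards.

342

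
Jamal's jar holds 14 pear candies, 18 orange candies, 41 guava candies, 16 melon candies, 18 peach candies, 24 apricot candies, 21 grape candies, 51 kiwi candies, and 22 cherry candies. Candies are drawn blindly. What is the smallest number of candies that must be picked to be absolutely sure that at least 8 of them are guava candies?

192

In the worst case for collecting guava candies, every non-guava candy comes out first.
There are 14 + 18 + 16 + 18 + 24 + 21 + 51 + 22 = 184 non-guava candies altogether.
After those, each further candy must be guava, so 184 + 8 = 192 draws guarantee 8 guava candies.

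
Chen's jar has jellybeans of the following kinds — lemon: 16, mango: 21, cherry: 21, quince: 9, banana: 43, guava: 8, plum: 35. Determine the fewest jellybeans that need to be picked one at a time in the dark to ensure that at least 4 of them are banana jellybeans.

In the worst case for collecting banana jellybeans, every non-banana jellybean comes out first.
There are 16 + 21 + 21 + 9 + 8 + 35 = 110 non-banana jellybeans altogether.
After those, each further jellybean must be banana, so 110 + 4 = 114 draws guarantee 4 banana jellybeans.

114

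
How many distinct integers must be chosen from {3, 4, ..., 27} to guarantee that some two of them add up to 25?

A set avoiding the sum 25 can contain at most one of each pair {x, 25−x}, plus the 5 elements whose complement lies outside the range.
The integers 13, …, 27 (15 of them) are such a set: any two sum to at least 13+14 = 27 > 25.
Pigeonhole: any 16th integer completes one of the 10 pairs, so 16 choices force a sum of 25.

16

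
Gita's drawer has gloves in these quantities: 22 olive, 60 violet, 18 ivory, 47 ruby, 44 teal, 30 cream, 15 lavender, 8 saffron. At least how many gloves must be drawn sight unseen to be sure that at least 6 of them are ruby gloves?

203

In the worst case for collecting ruby gloves, every non-ruby glove comes out first.
There are 22 + 60 + 18 + 44 + 30 + 15 + 8 = 197 non-ruby gloves altogether.
After those, each further glove must be ruby, so 197 + 6 = 203 draws guarantee 6 ruby gloves.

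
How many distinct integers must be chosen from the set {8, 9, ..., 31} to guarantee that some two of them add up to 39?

13

A set avoiding the sum 39 can contain at most one of each pair {x, 39−x}.
The integers 20, …, 31 (12 of them) are such a set: any two sum to at least 20+21 = 41 > 39.
Any 13th integer completes one of the 12 pairs, so 13 choices force a sum of 39.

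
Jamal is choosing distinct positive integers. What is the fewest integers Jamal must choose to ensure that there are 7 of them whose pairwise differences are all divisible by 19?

Integers whose pairwise differences are multiples of 19 are exactly those sharing a remainder mod 19. The 19 residue classes mod 19 are the pigeonholes.
With 114 integers one could put 6 in each residue class and have no class reach 7.
The 115th integer pushes some class to 7, so 19·6 + 1 = 115.

115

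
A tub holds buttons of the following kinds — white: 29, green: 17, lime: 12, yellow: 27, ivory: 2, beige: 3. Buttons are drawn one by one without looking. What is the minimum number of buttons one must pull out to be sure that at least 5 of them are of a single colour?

22

Put each drawn button into a box by colour. The largest draw with every box below 5 takes min(count, 4) from each colour; colours with fewer than 4 contribute all they have.
Σ min(cᵢ, 4) = 4 + 4 + 4 + 4 + 2 + 3 = 21.
Draw number 21 + 1 = 22 must push one box to 5.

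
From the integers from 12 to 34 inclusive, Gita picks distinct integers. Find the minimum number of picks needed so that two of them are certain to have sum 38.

17

A set avoiding the sum 38 can contain at most one of each pair {x, 38−x}, plus the 9 elements whose complement lies outside the range or equal to its own complement.
The integers 19, …, 34 (16 of them) are such a set: any two sum to at least 19+20 = 39 > 38.
Any 17th integer completes one of the 7 pairs, so 17 choices force a sum of 38.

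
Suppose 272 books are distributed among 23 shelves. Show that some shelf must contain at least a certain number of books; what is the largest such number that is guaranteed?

12

The 23 shelves are the holes and the 272 books are the pigeons.
If every shelf held at most 11 books, the total would be at most 23 × 11 = 253, which is less than 272.
So some shelf holds at least ⌈272/23⌉ = 12 books.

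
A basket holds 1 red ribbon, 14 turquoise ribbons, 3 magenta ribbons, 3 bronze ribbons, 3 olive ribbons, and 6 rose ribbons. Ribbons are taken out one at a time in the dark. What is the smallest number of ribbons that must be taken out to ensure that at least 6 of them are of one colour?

Put each drawn ribbon into a box by colour. The largest draw with every box below 6 takes min(count, 5) from each colour; colours with fewer than 5 contribute all they have.
Σ min(cᵢ, 5) = 1 + 5 + 3 + 3 + 3 + 5 = 20.
Draw number 20 + 1 = 21 must push one box to 6.

21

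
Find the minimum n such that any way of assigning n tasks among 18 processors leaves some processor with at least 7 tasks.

With 108 tasks one could put exactly 6 in each of the 18 processors, and no processor would reach 7.
By the pigeonhole principle, one more task must land in a processor that already has 6, giving it 7.
So 18 × 6 + 1 = 109 tasks are required.

109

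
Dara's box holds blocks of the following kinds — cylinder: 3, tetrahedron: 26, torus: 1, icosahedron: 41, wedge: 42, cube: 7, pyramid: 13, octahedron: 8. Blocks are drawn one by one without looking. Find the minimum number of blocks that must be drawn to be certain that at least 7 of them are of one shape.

41

By pigeonhole, the 8 shapes are the holes; the blocks drawn are the pigeons.
To avoid 7 of any one shape, the worst case takes at most 6 of each shape, or every block of a shape that has fewer than 6.
That gives 3 + 6 + 1 + 6 + 6 + 6 + 6 + 6 = 40 blocks with no shape reaching 7.
The next block forces some shape to 7, so 40 + 1 = 41.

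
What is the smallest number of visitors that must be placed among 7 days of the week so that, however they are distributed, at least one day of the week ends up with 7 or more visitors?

43

With 42 visitors one could put exactly 6 in each of the 7 days of the week, and no day of the week would reach 7.
One more visitor must land in a day of the week that already has 6, giving it 7.
So 7 × 6 + 1 = 43 visitors are required.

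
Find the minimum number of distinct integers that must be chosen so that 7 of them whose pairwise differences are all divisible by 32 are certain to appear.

Integers whose pairwise differences are multiples of 32 are exactly those sharing a remainder mod 32. The 32 residue classes mod 32 are the pigeonholes.
With 192 integers one could put 6 in each residue class and have no class reach 7.
The 193rd integer pushes some class to 7, so 32·6 + 1 = 193.

193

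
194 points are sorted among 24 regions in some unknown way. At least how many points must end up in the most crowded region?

The 24 regions are the holes and the 194 points are the pigeons.
If every region held at most 8 points, the total would be at most 24 × 8 = 192, which is less than 194.
So some region holds at least ⌈194/24⌉ = 9 points.

9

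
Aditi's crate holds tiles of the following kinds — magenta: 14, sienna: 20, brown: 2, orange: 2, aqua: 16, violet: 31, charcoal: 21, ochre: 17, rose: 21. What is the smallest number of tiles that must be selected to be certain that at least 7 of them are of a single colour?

An adversary could hand out at most 6 tiles per colour (brown, orange run out sooner): 6 + 6 + 2 + 2 + 6 + 6 + 6 + 6 + 6 = 46 tiles and still no colour has 7.
By pigeonhole, one more tile lands in a colour already at 6, so 47 draws are enough and 46 are not.

47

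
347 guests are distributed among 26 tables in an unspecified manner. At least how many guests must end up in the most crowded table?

14

The 26 tables are the holes and the 347 guests are the pigeons.
If every table held at most 13 guests, the total would be at most 26 × 13 = 338, which is less than 347.
So some table holds at least ⌈347/26⌉ = 14 guests.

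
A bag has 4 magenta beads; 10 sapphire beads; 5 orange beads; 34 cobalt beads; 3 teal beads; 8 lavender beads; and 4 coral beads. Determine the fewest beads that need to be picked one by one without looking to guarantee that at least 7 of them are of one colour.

An adversary could hand out at most 6 beads per colour (4 colours run out sooner): 4 + 6 + 5 + 6 + 3 + 6 + 4 = 34 beads and still no colour has 7.
By the pigeonhole principle, one more bead lands in a colour already at 6, so 35 draws are enough and 34 are not.

35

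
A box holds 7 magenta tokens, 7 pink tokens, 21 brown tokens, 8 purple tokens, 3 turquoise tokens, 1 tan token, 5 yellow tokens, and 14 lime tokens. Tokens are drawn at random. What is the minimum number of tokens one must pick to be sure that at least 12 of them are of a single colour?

54

Pigeonhole: put each drawn token into a box by colour. The largest draw with every box below 12 takes min(count, 11) from each colour; colours with fewer than 11 contribute all they have.
Σ min(cᵢ, 11) = 7 + 7 + 11 + 8 + 3 + 1 + 5 + 11 = 53.
Draw number 53 + 1 = 54 must push one box to 12.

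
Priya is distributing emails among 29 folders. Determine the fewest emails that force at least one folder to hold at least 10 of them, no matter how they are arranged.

With 261 emails one could put exactly 9 in each of the 29 folders, and no folder would reach 10.
By pigeonhole, one more email must land in a folder that already has 9, giving it 10.
So 29 × 9 + 1 = 262 emails are required.

262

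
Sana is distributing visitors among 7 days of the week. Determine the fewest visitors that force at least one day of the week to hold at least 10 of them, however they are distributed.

With 63 visitors one could put exactly 9 in each of the 7 days of the week, and no day of the week would reach 10.
By the pigeonhole principle, one more visitor must land in a day of the week that already has 9, giving it 10.
So 7 × 9 + 1 = 64 visitors are required.

64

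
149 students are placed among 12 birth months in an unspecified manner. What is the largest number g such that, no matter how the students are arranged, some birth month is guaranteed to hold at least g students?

By the pigeonhole principle, the 12 birth months are the holes and the 149 students are the pigeons.
If every birth month held at most 12 students, the total would be at most 12 × 12 = 144, which is less than 149.
So some birth month holds at least ⌈149/12⌉ = 13 students.

13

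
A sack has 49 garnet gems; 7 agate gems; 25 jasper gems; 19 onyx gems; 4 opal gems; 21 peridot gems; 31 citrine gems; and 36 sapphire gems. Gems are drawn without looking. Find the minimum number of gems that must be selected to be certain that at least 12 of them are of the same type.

78

The 8 types are the holes; the gems drawn are the pigeons.
To avoid 12 of any one type, the worst case takes at most 11 of each type, or every gem of a type that has fewer than 11.
That gives 11 + 7 + 11 + 11 + 4 + 11 + 11 + 11 = 77 gems with no type reaching 12.
The next gem forces some type to 12, so 77 + 1 = 78.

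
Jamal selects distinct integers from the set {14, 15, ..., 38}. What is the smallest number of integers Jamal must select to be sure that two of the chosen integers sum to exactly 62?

19

Group the elements by complementary pair {x, 62−x}: {24,38}, {25,37}, {26,36}, …, giving 7 two-element pairs; the single value 31 (it cannot pair with itself since the integers are distinct); and 10 integers whose partner 62−x falls outside [14,38].
Treating each of those 18 groups as a pigeonhole, one can pick one integer per group — 18 integers — with no two summing to 62.
The 19th integer lands in an occupied pair, forcing a sum of 62.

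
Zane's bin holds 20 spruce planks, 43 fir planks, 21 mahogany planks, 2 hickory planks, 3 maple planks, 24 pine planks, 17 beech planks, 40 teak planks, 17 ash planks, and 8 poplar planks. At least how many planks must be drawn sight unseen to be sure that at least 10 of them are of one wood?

77

An adversary could hand out at most 9 planks per wood (hickory, maple, poplar run out sooner): 9 + 9 + 9 + 2 + 3 + 9 + 9 + 9 + 9 + 8 = 76 planks and still no wood has 10.
By pigeonhole, one more plank lands in a wood already at 9, so 77 draws are enough and 76 are not.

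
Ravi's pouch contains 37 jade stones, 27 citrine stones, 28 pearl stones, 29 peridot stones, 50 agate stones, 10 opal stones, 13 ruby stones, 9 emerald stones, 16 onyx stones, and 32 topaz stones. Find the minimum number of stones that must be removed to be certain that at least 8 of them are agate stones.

In the worst case for collecting agate stones, every non-agate stone comes out first.
There are 37 + 27 + 28 + 29 + 10 + 13 + 9 + 16 + 32 = 201 non-agate stones altogether.
After those, each further stone must be agate, so 201 + 8 = 209 draws guarantee 8 agate stones.

209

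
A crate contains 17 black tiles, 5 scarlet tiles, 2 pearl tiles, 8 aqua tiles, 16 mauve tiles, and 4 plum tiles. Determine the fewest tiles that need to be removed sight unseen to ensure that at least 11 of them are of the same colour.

40

Put each drawn tile into a box by colour. The largest draw with every box below 11 takes min(count, 10) from each colour; colours with fewer than 10 contribute all they have.
Σ min(cᵢ, 10) = 10 + 5 + 2 + 8 + 10 + 4 = 39.
Draw number 39 + 1 = 40 must push one box to 11.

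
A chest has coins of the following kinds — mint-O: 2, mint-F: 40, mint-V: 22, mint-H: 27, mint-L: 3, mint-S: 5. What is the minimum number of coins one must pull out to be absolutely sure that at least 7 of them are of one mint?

By pigeonhole, put each drawn coin into a box by mint. The largest draw with every box below 7 takes min(count, 6) from each mint; mints with fewer than 6 contribute all they have.
Σ min(cᵢ, 6) = 2 + 6 + 6 + 6 + 3 + 5 = 28.
Draw number 28 + 1 = 29 must push one box to 7.

29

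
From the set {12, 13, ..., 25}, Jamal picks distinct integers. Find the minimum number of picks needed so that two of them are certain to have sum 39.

9

Two chosen integers sum to 39 exactly when both halves of some pair {x, 39−x} with 14 ≤ x ≤ 39−x ≤ 25 are chosen — 6 such pairs.
The remaining 2 elements (those with no distinct partner in range) can never complete a 39-sum, so the worst case takes all of them and one from each pair: 2 + 6 = 8.
Pigeonhole: the 9th integer has to be the second member of some pair, so 8 + 1 = 9.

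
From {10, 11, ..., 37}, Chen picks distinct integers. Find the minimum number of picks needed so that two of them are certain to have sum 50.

17

Group the elements by complementary pair {x, 50−x}: {13,37}, {14,36}, {15,35}, …, giving 12 two-element pairs, the single value 25 (it cannot pair with itself since the integers are distinct), and 3 integers whose partner 50−x falls outside [10,37].
Treating each of those 16 groups as a pigeonhole, one can pick one integer per group — 16 integers — with no two summing to 50.
The 17th integer lands in an occupied pair, forcing a sum of 50.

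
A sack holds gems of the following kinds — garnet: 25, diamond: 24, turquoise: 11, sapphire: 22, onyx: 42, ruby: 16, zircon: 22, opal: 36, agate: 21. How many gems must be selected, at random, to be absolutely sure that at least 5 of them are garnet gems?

199

In the worst case for collecting garnet gems, every non-garnet gem comes out first.
There are 24 + 11 + 22 + 42 + 16 + 22 + 36 + 21 = 194 non-garnet gems altogether.
After those, each further gem must be garnet, so 194 + 5 = 199 draws guarantee 5 garnet gems.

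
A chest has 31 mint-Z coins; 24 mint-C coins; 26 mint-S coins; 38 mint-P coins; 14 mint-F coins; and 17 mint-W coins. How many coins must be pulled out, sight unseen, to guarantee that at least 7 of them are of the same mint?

37

The 6 mints are the holes; the coins drawn are the pigeons.
To avoid 7 of any one mint, the worst case takes at most 6 of each mint.
That gives 6 + 6 + 6 + 6 + 6 + 6 = 36 coins with no mint reaching 7.
The next coin forces some mint to 7, so 36 + 1 = 37.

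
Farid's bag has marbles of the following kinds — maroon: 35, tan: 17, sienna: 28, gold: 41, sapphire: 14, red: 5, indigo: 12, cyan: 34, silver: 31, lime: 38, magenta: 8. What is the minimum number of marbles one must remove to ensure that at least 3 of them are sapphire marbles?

252

In the worst case for collecting sapphire marbles, every non-sapphire marble comes out first.
There are 35 + 17 + 28 + 41 + 5 + 12 + 34 + 31 + 38 + 8 = 249 non-sapphire marbles altogether.
After those, each further marble must be sapphire, so 249 + 3 = 252 draws guarantee 3 sapphire marbles.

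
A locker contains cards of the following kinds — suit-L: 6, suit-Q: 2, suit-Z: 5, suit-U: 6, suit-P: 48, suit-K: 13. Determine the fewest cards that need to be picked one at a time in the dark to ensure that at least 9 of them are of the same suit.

An adversary could hand out at most 8 cards per suit (4 suits run out sooner): 6 + 2 + 5 + 6 + 8 + 8 = 35 cards and still no suit has 9.
One more card lands in a suit already at 8, so 36 draws are enough and 35 are not.

36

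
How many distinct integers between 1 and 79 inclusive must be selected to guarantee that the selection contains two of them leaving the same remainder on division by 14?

By pigeonhole, the 14 residue classes mod 14 are the pigeonholes.
With 14 integers one could put 1 in each residue class and have no class reach 2.
The 15th integer pushes some class to 2, so 14·1 + 1 = 15.

15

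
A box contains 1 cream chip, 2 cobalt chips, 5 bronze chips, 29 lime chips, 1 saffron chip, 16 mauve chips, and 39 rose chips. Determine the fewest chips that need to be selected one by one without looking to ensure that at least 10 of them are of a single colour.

37

An adversary could hand out at most 9 chips per colour (4 colours run out sooner): 1 + 2 + 5 + 9 + 1 + 9 + 9 = 36 chips and still no colour has 10.
Pigeonhole: one more chip lands in a colour already at 9, so 37 draws are enough and 36 are not.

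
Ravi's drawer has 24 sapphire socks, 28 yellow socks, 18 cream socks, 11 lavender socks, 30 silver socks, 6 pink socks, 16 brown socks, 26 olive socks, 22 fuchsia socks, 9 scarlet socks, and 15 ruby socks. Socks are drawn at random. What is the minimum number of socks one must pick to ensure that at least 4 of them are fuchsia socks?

In the worst case for collecting fuchsia socks, every non-fuchsia sock comes out first.
There are 24 + 28 + 18 + 11 + 30 + 6 + 16 + 26 + 9 + 15 = 183 non-fuchsia socks altogether.
After those, each further sock must be fuchsia, so 183 + 4 = 187 draws guarantee 4 fuchsia socks.

187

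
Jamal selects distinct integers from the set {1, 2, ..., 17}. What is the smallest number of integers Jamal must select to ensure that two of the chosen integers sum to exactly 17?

Group the elements by complementary pair {x, 17−x}: {1,16}, {2,15}, {3,14}, …, giving 8 two-element pairs and 1 integer whose partner 17−x falls outside [1,17].
Treating each of those 9 groups as a pigeonhole, one can pick one integer per group — 9 integers — with no two summing to 17.
The 10th integer lands in an occupied pair, forcing a sum of 17.

10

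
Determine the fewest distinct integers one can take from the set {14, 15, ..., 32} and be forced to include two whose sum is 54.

15

A set avoiding the sum 54 can contain at most one of each pair {x, 54−x}, plus the 9 elements whose complement lies outside the range or equal to its own complement.
The integers 14, …, 27 (14 of them) are such a set: any two sum to at least 14+15 = 29 and at most 26+27 = 53 < 54.
Any 15th integer completes one of the 5 pairs, so 15 choices force a sum of 54.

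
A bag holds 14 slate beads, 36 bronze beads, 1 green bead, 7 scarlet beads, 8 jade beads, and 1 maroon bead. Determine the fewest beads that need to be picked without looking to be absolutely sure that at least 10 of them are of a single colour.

By the pigeonhole principle, the 6 colours are the holes; the beads drawn are the pigeons.
To avoid 10 of any one colour, the worst case takes at most 9 of each colour, or every bead of a colour that has fewer than 9.
That gives 9 + 9 + 1 + 7 + 8 + 1 = 35 beads with no colour reaching 10.
The next bead forces some colour to 10, so 35 + 1 = 36.

36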